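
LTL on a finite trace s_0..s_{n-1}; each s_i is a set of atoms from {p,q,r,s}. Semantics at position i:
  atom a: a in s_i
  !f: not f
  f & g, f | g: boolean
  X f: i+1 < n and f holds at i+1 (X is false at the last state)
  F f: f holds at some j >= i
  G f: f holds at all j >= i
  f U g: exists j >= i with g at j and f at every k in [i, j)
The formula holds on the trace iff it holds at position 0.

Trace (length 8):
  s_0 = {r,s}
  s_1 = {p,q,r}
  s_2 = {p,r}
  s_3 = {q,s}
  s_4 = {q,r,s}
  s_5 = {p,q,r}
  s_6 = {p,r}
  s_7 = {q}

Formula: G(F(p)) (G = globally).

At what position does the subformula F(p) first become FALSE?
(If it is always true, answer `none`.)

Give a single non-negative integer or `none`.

s_0={r,s}: F(p)=True p=False
s_1={p,q,r}: F(p)=True p=True
s_2={p,r}: F(p)=True p=True
s_3={q,s}: F(p)=True p=False
s_4={q,r,s}: F(p)=True p=False
s_5={p,q,r}: F(p)=True p=True
s_6={p,r}: F(p)=True p=True
s_7={q}: F(p)=False p=False
G(F(p)) holds globally = False
First violation at position 7.

Answer: 7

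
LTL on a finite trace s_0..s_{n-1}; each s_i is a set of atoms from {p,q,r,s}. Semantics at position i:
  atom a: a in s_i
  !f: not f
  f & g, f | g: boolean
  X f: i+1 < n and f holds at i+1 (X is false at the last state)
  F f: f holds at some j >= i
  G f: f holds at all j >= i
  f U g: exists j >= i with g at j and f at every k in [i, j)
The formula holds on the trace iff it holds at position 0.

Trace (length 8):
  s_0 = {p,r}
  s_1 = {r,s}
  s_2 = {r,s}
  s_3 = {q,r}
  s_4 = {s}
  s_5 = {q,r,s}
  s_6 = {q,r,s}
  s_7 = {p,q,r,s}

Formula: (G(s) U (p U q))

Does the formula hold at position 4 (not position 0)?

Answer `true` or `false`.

Answer: true

Derivation:
s_0={p,r}: (G(s) U (p U q))=False G(s)=False s=False (p U q)=False p=True q=False
s_1={r,s}: (G(s) U (p U q))=False G(s)=False s=True (p U q)=False p=False q=False
s_2={r,s}: (G(s) U (p U q))=False G(s)=False s=True (p U q)=False p=False q=False
s_3={q,r}: (G(s) U (p U q))=True G(s)=False s=False (p U q)=True p=False q=True
s_4={s}: (G(s) U (p U q))=True G(s)=True s=True (p U q)=False p=False q=False
s_5={q,r,s}: (G(s) U (p U q))=True G(s)=True s=True (p U q)=True p=False q=True
s_6={q,r,s}: (G(s) U (p U q))=True G(s)=True s=True (p U q)=True p=False q=True
s_7={p,q,r,s}: (G(s) U (p U q))=True G(s)=True s=True (p U q)=True p=True q=True
Evaluating at position 4: result = True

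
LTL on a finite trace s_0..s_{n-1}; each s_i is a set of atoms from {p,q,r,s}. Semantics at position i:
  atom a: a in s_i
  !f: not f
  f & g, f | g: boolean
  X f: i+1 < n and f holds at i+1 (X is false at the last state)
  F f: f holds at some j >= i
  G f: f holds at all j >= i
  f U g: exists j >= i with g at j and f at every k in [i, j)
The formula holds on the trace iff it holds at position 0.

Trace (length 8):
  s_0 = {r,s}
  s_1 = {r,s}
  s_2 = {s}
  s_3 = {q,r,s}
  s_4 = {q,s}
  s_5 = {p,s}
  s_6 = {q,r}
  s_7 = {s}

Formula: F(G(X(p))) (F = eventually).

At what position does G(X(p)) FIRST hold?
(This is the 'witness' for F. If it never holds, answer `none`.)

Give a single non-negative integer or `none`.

Answer: none

Derivation:
s_0={r,s}: G(X(p))=False X(p)=False p=False
s_1={r,s}: G(X(p))=False X(p)=False p=False
s_2={s}: G(X(p))=False X(p)=False p=False
s_3={q,r,s}: G(X(p))=False X(p)=False p=False
s_4={q,s}: G(X(p))=False X(p)=True p=False
s_5={p,s}: G(X(p))=False X(p)=False p=True
s_6={q,r}: G(X(p))=False X(p)=False p=False
s_7={s}: G(X(p))=False X(p)=False p=False
F(G(X(p))) does not hold (no witness exists).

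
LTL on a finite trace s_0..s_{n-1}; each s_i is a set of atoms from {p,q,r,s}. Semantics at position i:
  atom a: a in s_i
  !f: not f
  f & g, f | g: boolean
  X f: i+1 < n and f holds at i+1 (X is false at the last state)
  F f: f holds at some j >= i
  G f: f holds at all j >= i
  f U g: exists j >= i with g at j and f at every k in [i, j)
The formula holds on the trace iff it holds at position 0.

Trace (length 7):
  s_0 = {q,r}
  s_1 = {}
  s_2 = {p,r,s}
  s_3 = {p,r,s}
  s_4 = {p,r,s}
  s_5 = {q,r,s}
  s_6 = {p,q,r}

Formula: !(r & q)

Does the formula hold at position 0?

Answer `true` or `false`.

s_0={q,r}: !(r & q)=False (r & q)=True r=True q=True
s_1={}: !(r & q)=True (r & q)=False r=False q=False
s_2={p,r,s}: !(r & q)=True (r & q)=False r=True q=False
s_3={p,r,s}: !(r & q)=True (r & q)=False r=True q=False
s_4={p,r,s}: !(r & q)=True (r & q)=False r=True q=False
s_5={q,r,s}: !(r & q)=False (r & q)=True r=True q=True
s_6={p,q,r}: !(r & q)=False (r & q)=True r=True q=True

Answer: false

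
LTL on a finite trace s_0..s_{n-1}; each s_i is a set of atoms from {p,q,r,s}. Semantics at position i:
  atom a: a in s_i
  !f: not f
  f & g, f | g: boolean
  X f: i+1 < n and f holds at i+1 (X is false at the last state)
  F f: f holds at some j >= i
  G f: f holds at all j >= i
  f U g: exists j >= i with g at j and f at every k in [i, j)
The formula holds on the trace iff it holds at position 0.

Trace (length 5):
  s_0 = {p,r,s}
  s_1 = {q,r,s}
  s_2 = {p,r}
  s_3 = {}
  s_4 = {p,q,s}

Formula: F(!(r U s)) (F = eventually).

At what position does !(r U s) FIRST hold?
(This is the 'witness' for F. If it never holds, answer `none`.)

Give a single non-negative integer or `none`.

Answer: 2

Derivation:
s_0={p,r,s}: !(r U s)=False (r U s)=True r=True s=True
s_1={q,r,s}: !(r U s)=False (r U s)=True r=True s=True
s_2={p,r}: !(r U s)=True (r U s)=False r=True s=False
s_3={}: !(r U s)=True (r U s)=False r=False s=False
s_4={p,q,s}: !(r U s)=False (r U s)=True r=False s=True
F(!(r U s)) holds; first witness at position 2.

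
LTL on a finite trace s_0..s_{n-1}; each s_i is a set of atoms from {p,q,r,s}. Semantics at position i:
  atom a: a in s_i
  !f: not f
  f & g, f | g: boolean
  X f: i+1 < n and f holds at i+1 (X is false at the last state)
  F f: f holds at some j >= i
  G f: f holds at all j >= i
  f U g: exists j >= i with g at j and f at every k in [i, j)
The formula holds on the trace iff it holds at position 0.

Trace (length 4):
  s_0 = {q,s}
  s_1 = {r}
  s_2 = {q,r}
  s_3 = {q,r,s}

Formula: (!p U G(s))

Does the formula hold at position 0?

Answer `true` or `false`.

s_0={q,s}: (!p U G(s))=True !p=True p=False G(s)=False s=True
s_1={r}: (!p U G(s))=True !p=True p=False G(s)=False s=False
s_2={q,r}: (!p U G(s))=True !p=True p=False G(s)=False s=False
s_3={q,r,s}: (!p U G(s))=True !p=True p=False G(s)=True s=True

Answer: true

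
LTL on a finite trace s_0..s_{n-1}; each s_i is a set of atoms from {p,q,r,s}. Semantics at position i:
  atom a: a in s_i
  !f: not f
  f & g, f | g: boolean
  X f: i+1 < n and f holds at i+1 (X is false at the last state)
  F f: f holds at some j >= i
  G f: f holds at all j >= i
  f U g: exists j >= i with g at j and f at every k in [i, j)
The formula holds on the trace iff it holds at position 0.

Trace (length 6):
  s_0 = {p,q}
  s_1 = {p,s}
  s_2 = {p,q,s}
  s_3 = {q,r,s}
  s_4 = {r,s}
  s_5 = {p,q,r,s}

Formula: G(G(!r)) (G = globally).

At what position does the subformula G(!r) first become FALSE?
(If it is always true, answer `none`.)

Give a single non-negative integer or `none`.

s_0={p,q}: G(!r)=False !r=True r=False
s_1={p,s}: G(!r)=False !r=True r=False
s_2={p,q,s}: G(!r)=False !r=True r=False
s_3={q,r,s}: G(!r)=False !r=False r=True
s_4={r,s}: G(!r)=False !r=False r=True
s_5={p,q,r,s}: G(!r)=False !r=False r=True
G(G(!r)) holds globally = False
First violation at position 0.

Answer: 0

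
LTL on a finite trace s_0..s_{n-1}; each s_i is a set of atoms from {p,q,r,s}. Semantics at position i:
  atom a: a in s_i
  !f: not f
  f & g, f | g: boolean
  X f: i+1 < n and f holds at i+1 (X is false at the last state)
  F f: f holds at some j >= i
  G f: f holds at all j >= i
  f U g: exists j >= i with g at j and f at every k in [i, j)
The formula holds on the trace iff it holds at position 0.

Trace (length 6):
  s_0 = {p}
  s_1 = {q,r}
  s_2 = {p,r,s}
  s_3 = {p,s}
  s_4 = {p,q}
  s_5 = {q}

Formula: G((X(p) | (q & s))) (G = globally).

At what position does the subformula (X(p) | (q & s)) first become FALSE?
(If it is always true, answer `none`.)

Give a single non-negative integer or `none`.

s_0={p}: (X(p) | (q & s))=False X(p)=False p=True (q & s)=False q=False s=False
s_1={q,r}: (X(p) | (q & s))=True X(p)=True p=False (q & s)=False q=True s=False
s_2={p,r,s}: (X(p) | (q & s))=True X(p)=True p=True (q & s)=False q=False s=True
s_3={p,s}: (X(p) | (q & s))=True X(p)=True p=True (q & s)=False q=False s=True
s_4={p,q}: (X(p) | (q & s))=False X(p)=False p=True (q & s)=False q=True s=False
s_5={q}: (X(p) | (q & s))=False X(p)=False p=False (q & s)=False q=True s=False
G((X(p) | (q & s))) holds globally = False
First violation at position 0.

Answer: 0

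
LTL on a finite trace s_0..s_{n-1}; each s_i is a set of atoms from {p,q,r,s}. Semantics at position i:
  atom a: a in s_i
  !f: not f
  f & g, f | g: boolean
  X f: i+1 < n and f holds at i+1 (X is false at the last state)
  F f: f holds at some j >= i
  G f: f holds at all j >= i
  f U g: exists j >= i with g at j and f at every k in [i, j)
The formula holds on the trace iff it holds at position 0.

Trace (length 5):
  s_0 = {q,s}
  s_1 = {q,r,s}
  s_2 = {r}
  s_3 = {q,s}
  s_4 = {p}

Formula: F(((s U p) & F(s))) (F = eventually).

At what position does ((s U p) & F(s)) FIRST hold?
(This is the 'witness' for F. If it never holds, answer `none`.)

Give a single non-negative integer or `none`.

s_0={q,s}: ((s U p) & F(s))=False (s U p)=False s=True p=False F(s)=True
s_1={q,r,s}: ((s U p) & F(s))=False (s U p)=False s=True p=False F(s)=True
s_2={r}: ((s U p) & F(s))=False (s U p)=False s=False p=False F(s)=True
s_3={q,s}: ((s U p) & F(s))=True (s U p)=True s=True p=False F(s)=True
s_4={p}: ((s U p) & F(s))=False (s U p)=True s=False p=True F(s)=False
F(((s U p) & F(s))) holds; first witness at position 3.

Answer: 3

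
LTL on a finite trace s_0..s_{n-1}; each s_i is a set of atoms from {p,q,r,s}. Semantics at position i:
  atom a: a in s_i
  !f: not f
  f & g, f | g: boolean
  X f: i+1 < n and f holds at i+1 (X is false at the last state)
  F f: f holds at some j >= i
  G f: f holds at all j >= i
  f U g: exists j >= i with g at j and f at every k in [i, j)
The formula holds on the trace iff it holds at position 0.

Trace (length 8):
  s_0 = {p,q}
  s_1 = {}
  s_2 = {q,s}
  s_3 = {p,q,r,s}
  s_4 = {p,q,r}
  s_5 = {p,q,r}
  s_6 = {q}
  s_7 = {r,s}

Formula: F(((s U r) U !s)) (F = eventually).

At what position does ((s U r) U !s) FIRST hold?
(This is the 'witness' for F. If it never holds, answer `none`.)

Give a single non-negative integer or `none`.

Answer: 0

Derivation:
s_0={p,q}: ((s U r) U !s)=True (s U r)=False s=False r=False !s=True
s_1={}: ((s U r) U !s)=True (s U r)=False s=False r=False !s=True
s_2={q,s}: ((s U r) U !s)=True (s U r)=True s=True r=False !s=False
s_3={p,q,r,s}: ((s U r) U !s)=True (s U r)=True s=True r=True !s=False
s_4={p,q,r}: ((s U r) U !s)=True (s U r)=True s=False r=True !s=True
s_5={p,q,r}: ((s U r) U !s)=True (s U r)=True s=False r=True !s=True
s_6={q}: ((s U r) U !s)=True (s U r)=False s=False r=False !s=True
s_7={r,s}: ((s U r) U !s)=False (s U r)=True s=True r=True !s=False
F(((s U r) U !s)) holds; first witness at position 0.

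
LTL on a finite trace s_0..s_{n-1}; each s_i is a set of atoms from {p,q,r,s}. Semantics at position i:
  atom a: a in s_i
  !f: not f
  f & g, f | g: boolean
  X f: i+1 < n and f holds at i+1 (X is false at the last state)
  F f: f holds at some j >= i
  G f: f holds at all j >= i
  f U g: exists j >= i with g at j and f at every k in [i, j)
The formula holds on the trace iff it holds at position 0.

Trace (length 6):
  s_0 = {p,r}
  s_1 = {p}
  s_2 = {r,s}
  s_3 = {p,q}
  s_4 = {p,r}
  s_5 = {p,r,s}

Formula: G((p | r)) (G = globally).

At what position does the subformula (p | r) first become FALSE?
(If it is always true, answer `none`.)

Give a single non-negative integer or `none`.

s_0={p,r}: (p | r)=True p=True r=True
s_1={p}: (p | r)=True p=True r=False
s_2={r,s}: (p | r)=True p=False r=True
s_3={p,q}: (p | r)=True p=True r=False
s_4={p,r}: (p | r)=True p=True r=True
s_5={p,r,s}: (p | r)=True p=True r=True
G((p | r)) holds globally = True
No violation — formula holds at every position.

Answer: none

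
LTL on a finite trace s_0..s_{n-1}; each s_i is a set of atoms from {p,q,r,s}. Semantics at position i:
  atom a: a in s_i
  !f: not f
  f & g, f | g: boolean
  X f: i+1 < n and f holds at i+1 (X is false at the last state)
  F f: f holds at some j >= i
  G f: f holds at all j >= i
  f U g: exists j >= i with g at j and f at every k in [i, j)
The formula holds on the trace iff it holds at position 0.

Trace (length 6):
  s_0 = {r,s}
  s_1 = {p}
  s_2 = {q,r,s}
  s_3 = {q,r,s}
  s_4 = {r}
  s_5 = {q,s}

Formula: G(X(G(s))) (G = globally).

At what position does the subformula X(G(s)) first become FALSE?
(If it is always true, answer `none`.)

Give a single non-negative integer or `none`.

s_0={r,s}: X(G(s))=False G(s)=False s=True
s_1={p}: X(G(s))=False G(s)=False s=False
s_2={q,r,s}: X(G(s))=False G(s)=False s=True
s_3={q,r,s}: X(G(s))=False G(s)=False s=True
s_4={r}: X(G(s))=True G(s)=False s=False
s_5={q,s}: X(G(s))=False G(s)=True s=True
G(X(G(s))) holds globally = False
First violation at position 0.

Answer: 0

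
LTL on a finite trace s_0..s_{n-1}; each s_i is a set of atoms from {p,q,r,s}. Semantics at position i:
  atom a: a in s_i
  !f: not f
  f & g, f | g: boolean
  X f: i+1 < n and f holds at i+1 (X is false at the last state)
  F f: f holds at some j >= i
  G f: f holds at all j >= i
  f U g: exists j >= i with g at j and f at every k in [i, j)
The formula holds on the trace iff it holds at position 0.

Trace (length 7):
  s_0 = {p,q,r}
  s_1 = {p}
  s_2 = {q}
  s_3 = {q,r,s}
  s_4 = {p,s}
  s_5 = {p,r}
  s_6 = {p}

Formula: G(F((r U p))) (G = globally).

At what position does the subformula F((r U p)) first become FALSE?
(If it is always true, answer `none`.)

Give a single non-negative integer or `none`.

s_0={p,q,r}: F((r U p))=True (r U p)=True r=True p=True
s_1={p}: F((r U p))=True (r U p)=True r=False p=True
s_2={q}: F((r U p))=True (r U p)=False r=False p=False
s_3={q,r,s}: F((r U p))=True (r U p)=True r=True p=False
s_4={p,s}: F((r U p))=True (r U p)=True r=False p=True
s_5={p,r}: F((r U p))=True (r U p)=True r=True p=True
s_6={p}: F((r U p))=True (r U p)=True r=False p=True
G(F((r U p))) holds globally = True
No violation — formula holds at every position.

Answer: none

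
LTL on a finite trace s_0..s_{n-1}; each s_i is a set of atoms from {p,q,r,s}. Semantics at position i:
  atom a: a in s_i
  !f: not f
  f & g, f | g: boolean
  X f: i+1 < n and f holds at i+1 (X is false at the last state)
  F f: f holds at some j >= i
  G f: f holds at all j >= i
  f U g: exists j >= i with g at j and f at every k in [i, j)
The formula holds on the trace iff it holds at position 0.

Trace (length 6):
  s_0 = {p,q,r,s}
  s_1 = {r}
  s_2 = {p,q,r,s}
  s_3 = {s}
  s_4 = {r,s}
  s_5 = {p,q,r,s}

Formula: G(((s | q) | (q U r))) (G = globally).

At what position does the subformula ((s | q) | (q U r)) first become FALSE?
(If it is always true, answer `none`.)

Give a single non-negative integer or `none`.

Answer: none

Derivation:
s_0={p,q,r,s}: ((s | q) | (q U r))=True (s | q)=True s=True q=True (q U r)=True r=True
s_1={r}: ((s | q) | (q U r))=True (s | q)=False s=False q=False (q U r)=True r=True
s_2={p,q,r,s}: ((s | q) | (q U r))=True (s | q)=True s=True q=True (q U r)=True r=True
s_3={s}: ((s | q) | (q U r))=True (s | q)=True s=True q=False (q U r)=False r=False
s_4={r,s}: ((s | q) | (q U r))=True (s | q)=True s=True q=False (q U r)=True r=True
s_5={p,q,r,s}: ((s | q) | (q U r))=True (s | q)=True s=True q=True (q U r)=True r=True
G(((s | q) | (q U r))) holds globally = True
No violation — formula holds at every position.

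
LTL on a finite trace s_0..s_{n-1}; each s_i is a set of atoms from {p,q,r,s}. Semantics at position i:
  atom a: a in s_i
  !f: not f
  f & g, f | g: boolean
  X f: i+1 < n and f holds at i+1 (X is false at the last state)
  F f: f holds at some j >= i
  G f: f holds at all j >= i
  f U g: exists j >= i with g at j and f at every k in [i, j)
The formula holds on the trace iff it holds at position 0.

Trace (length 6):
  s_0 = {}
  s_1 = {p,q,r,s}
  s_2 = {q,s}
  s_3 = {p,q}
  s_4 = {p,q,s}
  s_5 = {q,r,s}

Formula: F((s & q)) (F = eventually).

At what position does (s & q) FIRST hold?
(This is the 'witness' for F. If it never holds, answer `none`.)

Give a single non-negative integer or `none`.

Answer: 1

Derivation:
s_0={}: (s & q)=False s=False q=False
s_1={p,q,r,s}: (s & q)=True s=True q=True
s_2={q,s}: (s & q)=True s=True q=True
s_3={p,q}: (s & q)=False s=False q=True
s_4={p,q,s}: (s & q)=True s=True q=True
s_5={q,r,s}: (s & q)=True s=True q=True
F((s & q)) holds; first witness at position 1.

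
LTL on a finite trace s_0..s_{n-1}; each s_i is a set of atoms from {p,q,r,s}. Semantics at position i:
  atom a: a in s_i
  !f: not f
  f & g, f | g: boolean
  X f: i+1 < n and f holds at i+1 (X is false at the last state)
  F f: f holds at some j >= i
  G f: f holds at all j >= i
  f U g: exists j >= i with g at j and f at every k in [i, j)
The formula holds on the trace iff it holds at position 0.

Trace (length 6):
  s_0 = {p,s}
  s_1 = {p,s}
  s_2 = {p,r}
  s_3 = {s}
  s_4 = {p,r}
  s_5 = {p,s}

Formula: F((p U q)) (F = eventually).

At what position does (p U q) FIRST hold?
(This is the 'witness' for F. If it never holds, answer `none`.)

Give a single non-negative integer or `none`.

s_0={p,s}: (p U q)=False p=True q=False
s_1={p,s}: (p U q)=False p=True q=False
s_2={p,r}: (p U q)=False p=True q=False
s_3={s}: (p U q)=False p=False q=False
s_4={p,r}: (p U q)=False p=True q=False
s_5={p,s}: (p U q)=False p=True q=False
F((p U q)) does not hold (no witness exists).

Answer: none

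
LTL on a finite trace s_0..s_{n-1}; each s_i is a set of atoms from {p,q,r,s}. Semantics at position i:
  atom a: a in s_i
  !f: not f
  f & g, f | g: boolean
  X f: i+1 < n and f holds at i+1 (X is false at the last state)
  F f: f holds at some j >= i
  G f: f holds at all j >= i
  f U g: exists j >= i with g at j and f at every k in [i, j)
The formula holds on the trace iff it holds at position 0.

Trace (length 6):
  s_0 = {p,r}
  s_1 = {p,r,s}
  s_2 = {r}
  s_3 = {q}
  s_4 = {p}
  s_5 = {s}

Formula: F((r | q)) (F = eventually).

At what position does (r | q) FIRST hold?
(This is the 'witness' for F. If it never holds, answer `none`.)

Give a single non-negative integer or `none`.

s_0={p,r}: (r | q)=True r=True q=False
s_1={p,r,s}: (r | q)=True r=True q=False
s_2={r}: (r | q)=True r=True q=False
s_3={q}: (r | q)=True r=False q=True
s_4={p}: (r | q)=False r=False q=False
s_5={s}: (r | q)=False r=False q=False
F((r | q)) holds; first witness at position 0.

Answer: 0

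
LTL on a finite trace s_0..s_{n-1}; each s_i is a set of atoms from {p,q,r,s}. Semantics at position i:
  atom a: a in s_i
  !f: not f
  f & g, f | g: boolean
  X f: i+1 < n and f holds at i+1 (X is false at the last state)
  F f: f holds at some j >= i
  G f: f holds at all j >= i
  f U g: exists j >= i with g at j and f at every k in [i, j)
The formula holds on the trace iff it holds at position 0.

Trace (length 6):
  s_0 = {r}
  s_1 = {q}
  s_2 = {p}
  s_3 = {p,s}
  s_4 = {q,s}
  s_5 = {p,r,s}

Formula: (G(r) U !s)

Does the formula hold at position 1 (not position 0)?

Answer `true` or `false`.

s_0={r}: (G(r) U !s)=True G(r)=False r=True !s=True s=False
s_1={q}: (G(r) U !s)=True G(r)=False r=False !s=True s=False
s_2={p}: (G(r) U !s)=True G(r)=False r=False !s=True s=False
s_3={p,s}: (G(r) U !s)=False G(r)=False r=False !s=False s=True
s_4={q,s}: (G(r) U !s)=False G(r)=False r=False !s=False s=True
s_5={p,r,s}: (G(r) U !s)=False G(r)=True r=True !s=False s=True
Evaluating at position 1: result = True

Answer: true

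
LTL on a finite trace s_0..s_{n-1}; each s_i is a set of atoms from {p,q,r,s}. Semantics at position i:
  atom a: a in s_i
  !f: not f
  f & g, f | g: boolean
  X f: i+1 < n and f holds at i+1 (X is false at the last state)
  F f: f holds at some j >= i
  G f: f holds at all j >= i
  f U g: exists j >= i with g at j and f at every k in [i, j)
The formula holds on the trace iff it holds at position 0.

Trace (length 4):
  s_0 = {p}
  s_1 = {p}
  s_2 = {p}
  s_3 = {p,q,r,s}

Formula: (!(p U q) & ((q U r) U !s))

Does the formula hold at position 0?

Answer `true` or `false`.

s_0={p}: (!(p U q) & ((q U r) U !s))=False !(p U q)=False (p U q)=True p=True q=False ((q U r) U !s)=True (q U r)=False r=False !s=True s=False
s_1={p}: (!(p U q) & ((q U r) U !s))=False !(p U q)=False (p U q)=True p=True q=False ((q U r) U !s)=True (q U r)=False r=False !s=True s=False
s_2={p}: (!(p U q) & ((q U r) U !s))=False !(p U q)=False (p U q)=True p=True q=False ((q U r) U !s)=True (q U r)=False r=False !s=True s=False
s_3={p,q,r,s}: (!(p U q) & ((q U r) U !s))=False !(p U q)=False (p U q)=True p=True q=True ((q U r) U !s)=False (q U r)=True r=True !s=False s=True

Answer: false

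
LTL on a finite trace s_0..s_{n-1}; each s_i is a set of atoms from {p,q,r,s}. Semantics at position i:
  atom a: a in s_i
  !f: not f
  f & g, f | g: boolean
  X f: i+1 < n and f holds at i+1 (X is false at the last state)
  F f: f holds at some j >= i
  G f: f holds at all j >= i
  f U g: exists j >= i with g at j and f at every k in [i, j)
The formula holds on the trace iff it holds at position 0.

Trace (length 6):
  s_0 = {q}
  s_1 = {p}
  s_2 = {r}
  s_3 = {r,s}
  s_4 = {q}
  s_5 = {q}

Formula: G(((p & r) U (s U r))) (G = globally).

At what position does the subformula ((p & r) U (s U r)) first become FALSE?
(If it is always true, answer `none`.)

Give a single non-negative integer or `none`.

s_0={q}: ((p & r) U (s U r))=False (p & r)=False p=False r=False (s U r)=False s=False
s_1={p}: ((p & r) U (s U r))=False (p & r)=False p=True r=False (s U r)=False s=False
s_2={r}: ((p & r) U (s U r))=True (p & r)=False p=False r=True (s U r)=True s=False
s_3={r,s}: ((p & r) U (s U r))=True (p & r)=False p=False r=True (s U r)=True s=True
s_4={q}: ((p & r) U (s U r))=False (p & r)=False p=False r=False (s U r)=False s=False
s_5={q}: ((p & r) U (s U r))=False (p & r)=False p=False r=False (s U r)=False s=False
G(((p & r) U (s U r))) holds globally = False
First violation at position 0.

Answer: 0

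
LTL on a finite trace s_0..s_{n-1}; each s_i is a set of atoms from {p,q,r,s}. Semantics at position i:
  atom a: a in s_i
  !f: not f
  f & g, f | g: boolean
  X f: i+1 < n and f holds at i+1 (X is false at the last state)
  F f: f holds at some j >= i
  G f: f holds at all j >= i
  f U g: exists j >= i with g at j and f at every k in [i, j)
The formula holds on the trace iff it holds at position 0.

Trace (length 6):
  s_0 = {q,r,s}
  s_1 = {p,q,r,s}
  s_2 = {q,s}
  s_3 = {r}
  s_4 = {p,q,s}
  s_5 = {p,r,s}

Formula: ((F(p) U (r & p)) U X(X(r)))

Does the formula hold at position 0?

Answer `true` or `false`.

Answer: true

Derivation:
s_0={q,r,s}: ((F(p) U (r & p)) U X(X(r)))=True (F(p) U (r & p))=True F(p)=True p=False (r & p)=False r=True X(X(r))=False X(r)=True
s_1={p,q,r,s}: ((F(p) U (r & p)) U X(X(r)))=True (F(p) U (r & p))=True F(p)=True p=True (r & p)=True r=True X(X(r))=True X(r)=False
s_2={q,s}: ((F(p) U (r & p)) U X(X(r)))=True (F(p) U (r & p))=True F(p)=True p=False (r & p)=False r=False X(X(r))=False X(r)=True
s_3={r}: ((F(p) U (r & p)) U X(X(r)))=True (F(p) U (r & p))=True F(p)=True p=False (r & p)=False r=True X(X(r))=True X(r)=False
s_4={p,q,s}: ((F(p) U (r & p)) U X(X(r)))=False (F(p) U (r & p))=True F(p)=True p=True (r & p)=False r=False X(X(r))=False X(r)=True
s_5={p,r,s}: ((F(p) U (r & p)) U X(X(r)))=False (F(p) U (r & p))=True F(p)=True p=True (r & p)=True r=True X(X(r))=False X(r)=False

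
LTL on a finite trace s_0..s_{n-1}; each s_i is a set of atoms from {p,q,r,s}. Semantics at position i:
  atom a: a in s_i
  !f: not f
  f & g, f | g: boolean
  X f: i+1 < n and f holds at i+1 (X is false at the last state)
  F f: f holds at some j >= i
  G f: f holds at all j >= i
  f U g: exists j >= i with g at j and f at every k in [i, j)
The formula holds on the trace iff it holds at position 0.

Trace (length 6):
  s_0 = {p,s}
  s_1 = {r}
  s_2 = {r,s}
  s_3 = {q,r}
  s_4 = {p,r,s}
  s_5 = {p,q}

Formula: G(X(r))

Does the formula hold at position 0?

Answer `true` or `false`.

s_0={p,s}: G(X(r))=False X(r)=True r=False
s_1={r}: G(X(r))=False X(r)=True r=True
s_2={r,s}: G(X(r))=False X(r)=True r=True
s_3={q,r}: G(X(r))=False X(r)=True r=True
s_4={p,r,s}: G(X(r))=False X(r)=False r=True
s_5={p,q}: G(X(r))=False X(r)=False r=False

Answer: false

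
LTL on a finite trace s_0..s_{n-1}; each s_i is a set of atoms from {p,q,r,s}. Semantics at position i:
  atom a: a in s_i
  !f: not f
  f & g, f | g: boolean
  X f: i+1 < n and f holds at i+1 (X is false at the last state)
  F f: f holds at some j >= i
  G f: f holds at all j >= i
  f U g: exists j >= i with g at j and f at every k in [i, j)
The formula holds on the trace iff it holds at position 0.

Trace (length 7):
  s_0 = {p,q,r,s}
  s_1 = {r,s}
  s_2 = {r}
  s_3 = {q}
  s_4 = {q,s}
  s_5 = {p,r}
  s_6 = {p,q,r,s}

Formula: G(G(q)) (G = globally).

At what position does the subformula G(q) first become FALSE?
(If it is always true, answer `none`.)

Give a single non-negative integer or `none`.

s_0={p,q,r,s}: G(q)=False q=True
s_1={r,s}: G(q)=False q=False
s_2={r}: G(q)=False q=False
s_3={q}: G(q)=False q=True
s_4={q,s}: G(q)=False q=True
s_5={p,r}: G(q)=False q=False
s_6={p,q,r,s}: G(q)=True q=True
G(G(q)) holds globally = False
First violation at position 0.

Answer: 0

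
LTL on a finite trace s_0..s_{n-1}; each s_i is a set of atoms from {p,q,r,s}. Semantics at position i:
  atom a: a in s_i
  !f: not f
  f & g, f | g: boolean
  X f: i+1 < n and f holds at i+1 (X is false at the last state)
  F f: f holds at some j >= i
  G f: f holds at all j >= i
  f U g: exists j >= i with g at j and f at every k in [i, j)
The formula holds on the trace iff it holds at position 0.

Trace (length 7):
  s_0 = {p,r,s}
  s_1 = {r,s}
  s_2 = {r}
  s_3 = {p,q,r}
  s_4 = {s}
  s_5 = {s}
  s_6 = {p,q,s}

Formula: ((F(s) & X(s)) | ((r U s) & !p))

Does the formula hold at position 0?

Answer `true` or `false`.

Answer: true

Derivation:
s_0={p,r,s}: ((F(s) & X(s)) | ((r U s) & !p))=True (F(s) & X(s))=True F(s)=True s=True X(s)=True ((r U s) & !p)=False (r U s)=True r=True !p=False p=True
s_1={r,s}: ((F(s) & X(s)) | ((r U s) & !p))=True (F(s) & X(s))=False F(s)=True s=True X(s)=False ((r U s) & !p)=True (r U s)=True r=True !p=True p=False
s_2={r}: ((F(s) & X(s)) | ((r U s) & !p))=True (F(s) & X(s))=False F(s)=True s=False X(s)=False ((r U s) & !p)=True (r U s)=True r=True !p=True p=False
s_3={p,q,r}: ((F(s) & X(s)) | ((r U s) & !p))=True (F(s) & X(s))=True F(s)=True s=False X(s)=True ((r U s) & !p)=False (r U s)=True r=True !p=False p=True
s_4={s}: ((F(s) & X(s)) | ((r U s) & !p))=True (F(s) & X(s))=True F(s)=True s=True X(s)=True ((r U s) & !p)=True (r U s)=True r=False !p=True p=False
s_5={s}: ((F(s) & X(s)) | ((r U s) & !p))=True (F(s) & X(s))=True F(s)=True s=True X(s)=True ((r U s) & !p)=True (r U s)=True r=False !p=True p=False
s_6={p,q,s}: ((F(s) & X(s)) | ((r U s) & !p))=False (F(s) & X(s))=False F(s)=True s=True X(s)=False ((r U s) & !p)=False (r U s)=True r=False !p=False p=True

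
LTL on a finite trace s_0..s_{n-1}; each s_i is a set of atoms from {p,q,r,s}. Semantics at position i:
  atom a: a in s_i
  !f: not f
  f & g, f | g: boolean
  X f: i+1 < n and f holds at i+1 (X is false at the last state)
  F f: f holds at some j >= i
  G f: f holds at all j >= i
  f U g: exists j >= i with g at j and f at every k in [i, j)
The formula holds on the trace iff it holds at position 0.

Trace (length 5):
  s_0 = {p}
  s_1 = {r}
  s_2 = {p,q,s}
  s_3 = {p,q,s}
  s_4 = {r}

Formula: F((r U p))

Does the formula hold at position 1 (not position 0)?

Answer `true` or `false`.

Answer: true

Derivation:
s_0={p}: F((r U p))=True (r U p)=True r=False p=True
s_1={r}: F((r U p))=True (r U p)=True r=True p=False
s_2={p,q,s}: F((r U p))=True (r U p)=True r=False p=True
s_3={p,q,s}: F((r U p))=True (r U p)=True r=False p=True
s_4={r}: F((r U p))=False (r U p)=False r=True p=False
Evaluating at position 1: result = True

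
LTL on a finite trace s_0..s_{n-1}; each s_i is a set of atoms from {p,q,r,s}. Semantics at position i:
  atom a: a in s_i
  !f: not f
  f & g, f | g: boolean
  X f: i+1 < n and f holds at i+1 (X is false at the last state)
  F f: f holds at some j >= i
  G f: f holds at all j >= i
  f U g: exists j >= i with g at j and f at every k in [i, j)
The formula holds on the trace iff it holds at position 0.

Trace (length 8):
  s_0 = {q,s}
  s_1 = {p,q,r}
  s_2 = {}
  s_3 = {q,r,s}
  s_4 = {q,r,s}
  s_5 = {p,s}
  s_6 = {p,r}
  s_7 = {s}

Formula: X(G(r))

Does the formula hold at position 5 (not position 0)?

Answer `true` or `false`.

Answer: false

Derivation:
s_0={q,s}: X(G(r))=False G(r)=False r=False
s_1={p,q,r}: X(G(r))=False G(r)=False r=True
s_2={}: X(G(r))=False G(r)=False r=False
s_3={q,r,s}: X(G(r))=False G(r)=False r=True
s_4={q,r,s}: X(G(r))=False G(r)=False r=True
s_5={p,s}: X(G(r))=False G(r)=False r=False
s_6={p,r}: X(G(r))=False G(r)=False r=True
s_7={s}: X(G(r))=False G(r)=False r=False
Evaluating at position 5: result = False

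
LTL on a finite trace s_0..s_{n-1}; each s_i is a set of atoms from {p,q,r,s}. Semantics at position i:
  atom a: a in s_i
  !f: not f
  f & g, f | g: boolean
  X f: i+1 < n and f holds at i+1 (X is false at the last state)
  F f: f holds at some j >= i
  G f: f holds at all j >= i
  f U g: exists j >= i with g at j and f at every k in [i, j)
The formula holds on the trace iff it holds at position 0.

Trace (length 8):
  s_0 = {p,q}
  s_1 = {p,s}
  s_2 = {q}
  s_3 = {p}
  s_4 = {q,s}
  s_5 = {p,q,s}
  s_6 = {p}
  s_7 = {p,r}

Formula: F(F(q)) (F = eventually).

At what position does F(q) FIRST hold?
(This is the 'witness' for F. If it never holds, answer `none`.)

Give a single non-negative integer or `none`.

Answer: 0

Derivation:
s_0={p,q}: F(q)=True q=True
s_1={p,s}: F(q)=True q=False
s_2={q}: F(q)=True q=True
s_3={p}: F(q)=True q=False
s_4={q,s}: F(q)=True q=True
s_5={p,q,s}: F(q)=True q=True
s_6={p}: F(q)=False q=False
s_7={p,r}: F(q)=False q=False
F(F(q)) holds; first witness at position 0.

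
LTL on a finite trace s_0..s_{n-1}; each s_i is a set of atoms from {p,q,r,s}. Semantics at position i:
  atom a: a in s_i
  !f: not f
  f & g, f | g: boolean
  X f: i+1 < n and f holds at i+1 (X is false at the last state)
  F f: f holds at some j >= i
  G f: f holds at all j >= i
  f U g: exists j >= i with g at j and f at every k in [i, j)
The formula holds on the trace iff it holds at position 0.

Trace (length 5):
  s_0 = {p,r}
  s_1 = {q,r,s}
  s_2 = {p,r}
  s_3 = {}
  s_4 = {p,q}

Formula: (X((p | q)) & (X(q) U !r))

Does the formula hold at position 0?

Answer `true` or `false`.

Answer: false

Derivation:
s_0={p,r}: (X((p | q)) & (X(q) U !r))=False X((p | q))=True (p | q)=True p=True q=False (X(q) U !r)=False X(q)=True !r=False r=True
s_1={q,r,s}: (X((p | q)) & (X(q) U !r))=False X((p | q))=True (p | q)=True p=False q=True (X(q) U !r)=False X(q)=False !r=False r=True
s_2={p,r}: (X((p | q)) & (X(q) U !r))=False X((p | q))=False (p | q)=True p=True q=False (X(q) U !r)=False X(q)=False !r=False r=True
s_3={}: (X((p | q)) & (X(q) U !r))=True X((p | q))=True (p | q)=False p=False q=False (X(q) U !r)=True X(q)=True !r=True r=False
s_4={p,q}: (X((p | q)) & (X(q) U !r))=False X((p | q))=False (p | q)=True p=True q=True (X(q) U !r)=True X(q)=False !r=True r=False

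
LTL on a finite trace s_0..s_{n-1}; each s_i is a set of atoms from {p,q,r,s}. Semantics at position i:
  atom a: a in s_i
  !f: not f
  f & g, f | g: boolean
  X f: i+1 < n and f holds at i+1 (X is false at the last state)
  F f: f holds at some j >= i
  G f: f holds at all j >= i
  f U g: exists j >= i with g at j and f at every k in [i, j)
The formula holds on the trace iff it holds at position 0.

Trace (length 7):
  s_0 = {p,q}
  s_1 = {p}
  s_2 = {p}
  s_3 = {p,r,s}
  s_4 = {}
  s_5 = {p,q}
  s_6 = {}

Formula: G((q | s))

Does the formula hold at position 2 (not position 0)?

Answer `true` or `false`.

Answer: false

Derivation:
s_0={p,q}: G((q | s))=False (q | s)=True q=True s=False
s_1={p}: G((q | s))=False (q | s)=False q=False s=False
s_2={p}: G((q | s))=False (q | s)=False q=False s=False
s_3={p,r,s}: G((q | s))=False (q | s)=True q=False s=True
s_4={}: G((q | s))=False (q | s)=False q=False s=False
s_5={p,q}: G((q | s))=False (q | s)=True q=True s=False
s_6={}: G((q | s))=False (q | s)=False q=False s=False
Evaluating at position 2: result = False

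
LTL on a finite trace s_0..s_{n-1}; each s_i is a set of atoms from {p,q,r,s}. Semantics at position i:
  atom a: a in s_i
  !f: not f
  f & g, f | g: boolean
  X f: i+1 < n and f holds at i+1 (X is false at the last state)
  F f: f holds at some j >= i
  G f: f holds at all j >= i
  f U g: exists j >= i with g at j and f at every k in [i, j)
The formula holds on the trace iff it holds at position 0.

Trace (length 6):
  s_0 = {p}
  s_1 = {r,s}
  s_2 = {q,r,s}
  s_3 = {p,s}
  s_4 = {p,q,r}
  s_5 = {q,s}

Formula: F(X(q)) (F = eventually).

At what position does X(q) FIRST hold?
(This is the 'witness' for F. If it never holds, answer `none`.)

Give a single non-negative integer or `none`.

s_0={p}: X(q)=False q=False
s_1={r,s}: X(q)=True q=False
s_2={q,r,s}: X(q)=False q=True
s_3={p,s}: X(q)=True q=False
s_4={p,q,r}: X(q)=True q=True
s_5={q,s}: X(q)=False q=True
F(X(q)) holds; first witness at position 1.

Answer: 1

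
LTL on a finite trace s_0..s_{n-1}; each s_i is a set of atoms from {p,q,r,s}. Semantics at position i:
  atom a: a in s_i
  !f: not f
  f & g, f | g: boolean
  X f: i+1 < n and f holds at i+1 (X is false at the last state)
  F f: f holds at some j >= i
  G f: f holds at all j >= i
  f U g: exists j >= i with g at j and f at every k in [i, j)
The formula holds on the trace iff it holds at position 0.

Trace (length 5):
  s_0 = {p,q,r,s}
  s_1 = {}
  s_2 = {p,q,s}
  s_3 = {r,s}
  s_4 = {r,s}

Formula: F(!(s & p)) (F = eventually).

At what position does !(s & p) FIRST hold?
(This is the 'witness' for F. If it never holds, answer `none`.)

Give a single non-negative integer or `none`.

s_0={p,q,r,s}: !(s & p)=False (s & p)=True s=True p=True
s_1={}: !(s & p)=True (s & p)=False s=False p=False
s_2={p,q,s}: !(s & p)=False (s & p)=True s=True p=True
s_3={r,s}: !(s & p)=True (s & p)=False s=True p=False
s_4={r,s}: !(s & p)=True (s & p)=False s=True p=False
F(!(s & p)) holds; first witness at position 1.

Answer: 1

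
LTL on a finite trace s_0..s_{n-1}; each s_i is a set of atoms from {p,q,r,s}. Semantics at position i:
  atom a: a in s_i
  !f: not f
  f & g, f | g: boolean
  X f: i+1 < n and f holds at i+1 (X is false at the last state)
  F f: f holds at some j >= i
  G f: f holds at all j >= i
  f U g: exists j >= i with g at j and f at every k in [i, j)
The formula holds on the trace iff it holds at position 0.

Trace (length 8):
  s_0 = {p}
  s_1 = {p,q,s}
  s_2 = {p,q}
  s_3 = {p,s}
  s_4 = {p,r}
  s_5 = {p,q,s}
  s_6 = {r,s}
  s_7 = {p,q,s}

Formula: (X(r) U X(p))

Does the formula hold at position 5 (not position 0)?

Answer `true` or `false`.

Answer: true

Derivation:
s_0={p}: (X(r) U X(p))=True X(r)=False r=False X(p)=True p=True
s_1={p,q,s}: (X(r) U X(p))=True X(r)=False r=False X(p)=True p=True
s_2={p,q}: (X(r) U X(p))=True X(r)=False r=False X(p)=True p=True
s_3={p,s}: (X(r) U X(p))=True X(r)=True r=False X(p)=True p=True
s_4={p,r}: (X(r) U X(p))=True X(r)=False r=True X(p)=True p=True
s_5={p,q,s}: (X(r) U X(p))=True X(r)=True r=False X(p)=False p=True
s_6={r,s}: (X(r) U X(p))=True X(r)=False r=True X(p)=True p=False
s_7={p,q,s}: (X(r) U X(p))=False X(r)=False r=False X(p)=False p=True
Evaluating at position 5: result = True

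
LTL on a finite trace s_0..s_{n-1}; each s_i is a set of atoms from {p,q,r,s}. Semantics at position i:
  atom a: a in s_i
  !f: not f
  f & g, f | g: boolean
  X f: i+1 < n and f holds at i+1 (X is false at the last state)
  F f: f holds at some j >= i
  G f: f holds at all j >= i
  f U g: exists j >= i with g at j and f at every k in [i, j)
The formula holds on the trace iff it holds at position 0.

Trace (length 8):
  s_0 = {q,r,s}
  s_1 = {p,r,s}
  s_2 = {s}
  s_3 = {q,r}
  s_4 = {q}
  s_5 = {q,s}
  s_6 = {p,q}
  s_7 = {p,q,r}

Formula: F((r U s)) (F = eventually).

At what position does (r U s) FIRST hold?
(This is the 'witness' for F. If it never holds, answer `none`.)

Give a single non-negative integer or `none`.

s_0={q,r,s}: (r U s)=True r=True s=True
s_1={p,r,s}: (r U s)=True r=True s=True
s_2={s}: (r U s)=True r=False s=True
s_3={q,r}: (r U s)=False r=True s=False
s_4={q}: (r U s)=False r=False s=False
s_5={q,s}: (r U s)=True r=False s=True
s_6={p,q}: (r U s)=False r=False s=False
s_7={p,q,r}: (r U s)=False r=True s=False
F((r U s)) holds; first witness at position 0.

Answer: 0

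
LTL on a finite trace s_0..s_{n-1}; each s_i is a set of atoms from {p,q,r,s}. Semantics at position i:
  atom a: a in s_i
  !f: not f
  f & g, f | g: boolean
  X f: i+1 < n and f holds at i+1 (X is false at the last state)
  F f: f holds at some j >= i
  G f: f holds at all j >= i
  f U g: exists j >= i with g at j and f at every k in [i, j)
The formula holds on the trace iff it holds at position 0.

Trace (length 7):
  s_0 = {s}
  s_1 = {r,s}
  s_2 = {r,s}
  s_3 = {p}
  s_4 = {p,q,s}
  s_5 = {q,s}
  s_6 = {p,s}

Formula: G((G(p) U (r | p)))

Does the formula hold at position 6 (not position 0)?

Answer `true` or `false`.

s_0={s}: G((G(p) U (r | p)))=False (G(p) U (r | p))=False G(p)=False p=False (r | p)=False r=False
s_1={r,s}: G((G(p) U (r | p)))=False (G(p) U (r | p))=True G(p)=False p=False (r | p)=True r=True
s_2={r,s}: G((G(p) U (r | p)))=False (G(p) U (r | p))=True G(p)=False p=False (r | p)=True r=True
s_3={p}: G((G(p) U (r | p)))=False (G(p) U (r | p))=True G(p)=False p=True (r | p)=True r=False
s_4={p,q,s}: G((G(p) U (r | p)))=False (G(p) U (r | p))=True G(p)=False p=True (r | p)=True r=False
s_5={q,s}: G((G(p) U (r | p)))=False (G(p) U (r | p))=False G(p)=False p=False (r | p)=False r=False
s_6={p,s}: G((G(p) U (r | p)))=True (G(p) U (r | p))=True G(p)=True p=True (r | p)=True r=False
Evaluating at position 6: result = True

Answer: true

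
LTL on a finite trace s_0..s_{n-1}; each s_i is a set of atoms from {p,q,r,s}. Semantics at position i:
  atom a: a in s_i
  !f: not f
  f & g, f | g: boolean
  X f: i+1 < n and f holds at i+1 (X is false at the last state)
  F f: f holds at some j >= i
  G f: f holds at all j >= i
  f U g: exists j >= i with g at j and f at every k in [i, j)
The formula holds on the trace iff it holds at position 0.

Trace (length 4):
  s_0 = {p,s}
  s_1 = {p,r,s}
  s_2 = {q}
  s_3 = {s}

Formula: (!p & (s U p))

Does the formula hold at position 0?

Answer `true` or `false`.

s_0={p,s}: (!p & (s U p))=False !p=False p=True (s U p)=True s=True
s_1={p,r,s}: (!p & (s U p))=False !p=False p=True (s U p)=True s=True
s_2={q}: (!p & (s U p))=False !p=True p=False (s U p)=False s=False
s_3={s}: (!p & (s U p))=False !p=True p=False (s U p)=False s=True

Answer: false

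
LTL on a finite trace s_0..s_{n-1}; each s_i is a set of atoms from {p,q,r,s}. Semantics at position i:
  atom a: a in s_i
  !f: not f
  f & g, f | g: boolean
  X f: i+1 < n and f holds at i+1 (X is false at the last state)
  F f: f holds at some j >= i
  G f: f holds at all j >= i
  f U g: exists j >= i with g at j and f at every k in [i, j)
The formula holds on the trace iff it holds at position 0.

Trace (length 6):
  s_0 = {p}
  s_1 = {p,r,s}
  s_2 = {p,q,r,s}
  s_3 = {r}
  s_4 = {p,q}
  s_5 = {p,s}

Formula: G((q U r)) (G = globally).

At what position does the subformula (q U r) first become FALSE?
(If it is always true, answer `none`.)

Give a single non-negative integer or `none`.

s_0={p}: (q U r)=False q=False r=False
s_1={p,r,s}: (q U r)=True q=False r=True
s_2={p,q,r,s}: (q U r)=True q=True r=True
s_3={r}: (q U r)=True q=False r=True
s_4={p,q}: (q U r)=False q=True r=False
s_5={p,s}: (q U r)=False q=False r=False
G((q U r)) holds globally = False
First violation at position 0.

Answer: 0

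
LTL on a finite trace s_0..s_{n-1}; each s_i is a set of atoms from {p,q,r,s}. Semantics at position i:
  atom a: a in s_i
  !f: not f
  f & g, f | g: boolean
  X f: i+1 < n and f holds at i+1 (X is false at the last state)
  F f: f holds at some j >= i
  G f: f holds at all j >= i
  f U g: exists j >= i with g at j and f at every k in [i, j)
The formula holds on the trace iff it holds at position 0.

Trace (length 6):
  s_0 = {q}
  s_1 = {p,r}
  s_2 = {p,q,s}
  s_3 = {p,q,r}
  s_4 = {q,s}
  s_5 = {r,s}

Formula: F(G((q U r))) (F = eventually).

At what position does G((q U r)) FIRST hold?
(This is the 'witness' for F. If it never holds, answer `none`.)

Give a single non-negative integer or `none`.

Answer: 0

Derivation:
s_0={q}: G((q U r))=True (q U r)=True q=True r=False
s_1={p,r}: G((q U r))=True (q U r)=True q=False r=True
s_2={p,q,s}: G((q U r))=True (q U r)=True q=True r=False
s_3={p,q,r}: G((q U r))=True (q U r)=True q=True r=True
s_4={q,s}: G((q U r))=True (q U r)=True q=True r=False
s_5={r,s}: G((q U r))=True (q U r)=True q=False r=True
F(G((q U r))) holds; first witness at position 0.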